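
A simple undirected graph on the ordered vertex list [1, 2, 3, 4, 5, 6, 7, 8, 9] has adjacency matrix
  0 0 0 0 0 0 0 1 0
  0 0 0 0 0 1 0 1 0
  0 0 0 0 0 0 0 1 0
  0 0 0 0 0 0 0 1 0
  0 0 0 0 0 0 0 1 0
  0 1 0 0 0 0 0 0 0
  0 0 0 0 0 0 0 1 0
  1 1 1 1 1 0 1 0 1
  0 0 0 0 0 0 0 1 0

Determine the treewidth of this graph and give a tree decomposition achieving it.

The largest bag has 2 vertices, giving width 1; this decomposition certifies tw(G) ≤ 1. G has an edge, so its treewidth is at least 1. Therefore the treewidth is 1.

Treewidth 1.
Bags: B1 = {1, 8}  B2 = {7, 8}  B3 = {2, 8}  B4 = {3, 8}  B5 = {4, 8}  B6 = {2, 6}  B7 = {5, 8}  B8 = {8, 9}
Tree: B1–B2, B2–B3, B2–B4, B3–B5, B3–B6, B3–B7, B5–B8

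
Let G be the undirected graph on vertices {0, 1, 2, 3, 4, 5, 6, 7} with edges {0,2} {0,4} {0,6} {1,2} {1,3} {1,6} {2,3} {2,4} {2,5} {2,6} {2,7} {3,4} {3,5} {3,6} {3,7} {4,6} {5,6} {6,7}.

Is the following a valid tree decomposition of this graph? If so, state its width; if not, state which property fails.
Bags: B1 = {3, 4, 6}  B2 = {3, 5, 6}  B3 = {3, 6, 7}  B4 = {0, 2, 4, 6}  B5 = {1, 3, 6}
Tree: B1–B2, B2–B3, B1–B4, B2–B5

No — edge (2,3) lies in no bag.

A tree decomposition must satisfy three properties: every vertex lies in some bag; for every edge, both endpoints lie together in some bag; and for every vertex, the bags containing it form a connected subtree. Here edge (2,3) lies in no bag, so the decomposition is invalid.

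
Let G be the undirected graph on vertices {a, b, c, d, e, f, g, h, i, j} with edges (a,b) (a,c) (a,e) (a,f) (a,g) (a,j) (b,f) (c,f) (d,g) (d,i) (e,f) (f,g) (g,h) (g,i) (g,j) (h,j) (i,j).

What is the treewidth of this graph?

2

A width-2 tree decomposition is:
Bags: B1 = {g, i, j}  B2 = {a, g, j}  B3 = {a, f, g}  B4 = {d, g, i}  B5 = {a, c, f}  B6 = {a, b, f}  B7 = {g, h, j}  B8 = {a, e, f}
Tree: B1–B2, B2–B3, B1–B4, B3–B5, B5–B6, B2–B7, B3–B8
Each bag holds 3 vertices, so the decomposition has width 2, which upper-bounds the treewidth. On the other hand G contains the 3-clique {d, g, i}. A clique must lie in a single bag of any decomposition, so no decomposition can have width below 2. Hence tw(G) = 2 exactly.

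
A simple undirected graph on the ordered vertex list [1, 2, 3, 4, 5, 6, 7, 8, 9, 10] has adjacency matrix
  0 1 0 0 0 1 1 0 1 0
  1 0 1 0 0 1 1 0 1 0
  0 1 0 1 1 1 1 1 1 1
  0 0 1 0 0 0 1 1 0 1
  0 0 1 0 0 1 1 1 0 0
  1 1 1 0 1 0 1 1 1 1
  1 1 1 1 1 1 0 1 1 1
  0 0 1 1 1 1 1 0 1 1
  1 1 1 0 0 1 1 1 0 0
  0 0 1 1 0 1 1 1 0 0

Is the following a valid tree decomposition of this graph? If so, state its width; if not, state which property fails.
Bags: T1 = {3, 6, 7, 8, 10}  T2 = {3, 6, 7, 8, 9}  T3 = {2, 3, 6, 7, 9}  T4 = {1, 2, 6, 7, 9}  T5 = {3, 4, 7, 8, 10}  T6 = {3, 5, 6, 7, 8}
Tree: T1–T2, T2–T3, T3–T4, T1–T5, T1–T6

Yes; width 4.

Checking the three conditions: (i) the bags cover all of {1, 2, 3, 4, 5, 6, 7, 8, 9, 10}; (ii) for each edge, some bag contains both endpoints; (iii) the bags containing any fixed vertex form a subtree. All hold, so the decomposition is valid with width 5 − 1 = 4.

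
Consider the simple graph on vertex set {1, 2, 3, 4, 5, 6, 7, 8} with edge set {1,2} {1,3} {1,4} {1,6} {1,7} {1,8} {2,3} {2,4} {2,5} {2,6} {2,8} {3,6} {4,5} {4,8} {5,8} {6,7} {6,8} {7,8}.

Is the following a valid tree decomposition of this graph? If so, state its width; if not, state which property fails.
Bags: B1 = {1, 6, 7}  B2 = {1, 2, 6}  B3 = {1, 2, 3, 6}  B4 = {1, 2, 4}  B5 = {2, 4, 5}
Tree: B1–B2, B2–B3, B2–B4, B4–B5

No — vertex 8 appears in no bag.

A tree decomposition must satisfy three properties: every vertex lies in some bag; for every edge, both endpoints lie together in some bag; and for every vertex, the bags containing it form a connected subtree. Here vertex 8 appears in no bag, so the decomposition is invalid.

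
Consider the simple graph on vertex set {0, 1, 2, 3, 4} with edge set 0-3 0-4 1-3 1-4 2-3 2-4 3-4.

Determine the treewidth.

2

A width-2 tree decomposition is:
Bags: B1 = {1, 3, 4}  B2 = {0, 3, 4}  B3 = {2, 3, 4}
Tree: B1–B2, B1–B3
Each bag holds 3 vertices, so the decomposition has width 2, which upper-bounds the treewidth. On the other hand G contains the 3-clique {0, 3, 4}. A clique must lie in a single bag of any decomposition, so no decomposition can have width below 2. Hence tw(G) = 2 exactly.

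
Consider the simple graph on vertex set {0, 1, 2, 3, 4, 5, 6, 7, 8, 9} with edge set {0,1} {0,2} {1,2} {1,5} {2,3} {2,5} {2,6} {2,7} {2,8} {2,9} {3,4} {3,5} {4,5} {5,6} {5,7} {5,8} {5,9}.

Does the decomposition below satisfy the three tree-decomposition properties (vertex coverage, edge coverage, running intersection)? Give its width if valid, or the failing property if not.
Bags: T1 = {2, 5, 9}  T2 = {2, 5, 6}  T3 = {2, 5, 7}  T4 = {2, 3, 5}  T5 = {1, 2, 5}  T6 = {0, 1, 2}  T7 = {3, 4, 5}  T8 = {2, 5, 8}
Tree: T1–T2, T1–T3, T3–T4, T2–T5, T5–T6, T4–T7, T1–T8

Checking the three conditions: (i) the bags cover all of {0, 1, 2, 3, 4, 5, 6, 7, 8, 9}; (ii) for each edge, some bag contains both endpoints; (iii) the bags containing any fixed vertex form a subtree. All hold, so the decomposition is valid with width 3 − 1 = 2.

Yes; width 2.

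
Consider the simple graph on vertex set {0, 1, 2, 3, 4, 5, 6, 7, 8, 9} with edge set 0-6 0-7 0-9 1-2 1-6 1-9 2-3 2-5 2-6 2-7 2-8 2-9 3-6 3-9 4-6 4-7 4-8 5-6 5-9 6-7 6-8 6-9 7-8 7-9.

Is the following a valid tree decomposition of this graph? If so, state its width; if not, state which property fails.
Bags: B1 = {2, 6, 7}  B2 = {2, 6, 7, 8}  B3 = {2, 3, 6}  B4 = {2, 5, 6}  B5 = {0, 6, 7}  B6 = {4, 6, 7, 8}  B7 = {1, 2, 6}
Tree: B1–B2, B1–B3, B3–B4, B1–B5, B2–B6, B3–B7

No — vertex 9 appears in no bag.

A tree decomposition must satisfy three properties: every vertex lies in some bag; for every edge, both endpoints lie together in some bag; and for every vertex, the bags containing it form a connected subtree. Here vertex 9 appears in no bag, so the decomposition is invalid.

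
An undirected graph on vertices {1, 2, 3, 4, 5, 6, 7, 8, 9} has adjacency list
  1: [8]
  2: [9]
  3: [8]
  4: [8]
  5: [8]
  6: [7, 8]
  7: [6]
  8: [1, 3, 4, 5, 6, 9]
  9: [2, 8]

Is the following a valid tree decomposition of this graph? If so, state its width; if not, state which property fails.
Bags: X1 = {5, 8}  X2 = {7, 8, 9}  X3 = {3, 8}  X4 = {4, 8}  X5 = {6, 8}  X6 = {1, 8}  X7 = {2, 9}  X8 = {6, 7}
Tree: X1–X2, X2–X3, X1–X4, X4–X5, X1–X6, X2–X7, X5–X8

No — bags containing vertex 7 are not connected in the tree.

A tree decomposition must satisfy three properties: every vertex lies in some bag; for every edge, both endpoints lie together in some bag; and for every vertex, the bags containing it form a connected subtree. Here bags containing vertex 7 are not connected in the tree, so the decomposition is invalid.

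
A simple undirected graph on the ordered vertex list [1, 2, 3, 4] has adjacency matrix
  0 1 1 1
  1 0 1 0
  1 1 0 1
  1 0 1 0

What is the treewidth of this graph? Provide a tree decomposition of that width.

Treewidth 2.
Bags: B1 = {1, 3, 4}  B2 = {1, 2, 3}
Tree: B1–B2

Each bag holds 3 vertices, so the decomposition has width 2, which upper-bounds the treewidth. For the lower bound, the 3 vertices {1, 2, 3} are pairwise adjacent, and any tree decomposition puts a clique entirely inside one bag — forcing width ≥ 2. Therefore the treewidth is 2.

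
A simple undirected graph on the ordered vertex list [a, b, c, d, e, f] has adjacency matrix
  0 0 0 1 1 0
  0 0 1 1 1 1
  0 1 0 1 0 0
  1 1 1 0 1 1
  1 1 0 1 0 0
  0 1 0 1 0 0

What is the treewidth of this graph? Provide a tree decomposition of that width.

Treewidth 2.
Bags: B1 = {b, c, d}  B2 = {b, d, f}  B3 = {b, d, e}  B4 = {a, d, e}
Tree: B1–B2, B1–B3, B3–B4

Every bag has size at most 3, so the width is 3 − 1 = 2 and tw(G) ≤ 2. Conversely, {a, d, e} is a clique of size 3, and the vertices of any clique must share a bag in every tree decomposition; so some bag has ≥ 3 vertices and tw(G) ≥ 2. The upper and lower bounds meet at 2, so that is the treewidth.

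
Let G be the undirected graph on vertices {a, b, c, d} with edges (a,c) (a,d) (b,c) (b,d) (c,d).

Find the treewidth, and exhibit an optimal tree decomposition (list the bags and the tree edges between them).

Every bag has size at most 3, so the width is 3 − 1 = 2 and tw(G) ≤ 2. For the lower bound, the 3 vertices {a, c, d} are pairwise adjacent, and any tree decomposition puts a clique entirely inside one bag — forcing width ≥ 2. Therefore the treewidth is 2.

Treewidth 2.
One optimal decomposition is:
Bags: B1 = {a, c, d}  B2 = {b, c, d}
Tree: B1–B2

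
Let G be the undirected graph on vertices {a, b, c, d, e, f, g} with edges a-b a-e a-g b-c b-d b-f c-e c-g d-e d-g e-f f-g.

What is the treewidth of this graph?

A width-3 tree decomposition is:
Bags: B1 = {b, c, e, g}  B2 = {b, d, e, g}  B3 = {b, e, f, g}  B4 = {a, b, e, g}
Tree: B1–B2, B2–B3, B3–B4
Every bag has size at most 4, so the width is 4 − 1 = 3 and tw(G) ≤ 3. For the lower bound: the 4 vertex sets {b,c}, {d,g}, {e}, {f} are disjoint, each induces a connected subgraph, and every pair is joined by at least one edge of G. Contracting each set to a single vertex therefore yields K_{4} as a minor, and since treewidth is minor-monotone, tw(G) ≥ tw(K_{4}) = 3. The upper and lower bounds meet at 3, so that is the treewidth.

3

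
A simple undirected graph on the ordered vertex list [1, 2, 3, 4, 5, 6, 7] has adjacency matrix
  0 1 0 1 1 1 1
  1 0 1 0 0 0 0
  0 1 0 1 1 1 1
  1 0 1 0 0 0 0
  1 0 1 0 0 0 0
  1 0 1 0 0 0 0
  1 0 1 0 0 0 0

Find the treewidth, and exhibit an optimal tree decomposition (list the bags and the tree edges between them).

The largest bag has 3 vertices, giving width 2; this decomposition certifies tw(G) ≤ 2. The edges 1–2–3–6–1 form a cycle, so G is not a tree and its treewidth is at least 2. Combining the bounds, tw(G) = 2.

Treewidth 2.
One optimal decomposition is:
Bags: B1 = {1, 2, 3}  B2 = {1, 3, 6}  B3 = {1, 3, 4}  B4 = {1, 3, 7}  B5 = {1, 3, 5}
Tree: B1–B2, B2–B3, B3–B4, B4–B5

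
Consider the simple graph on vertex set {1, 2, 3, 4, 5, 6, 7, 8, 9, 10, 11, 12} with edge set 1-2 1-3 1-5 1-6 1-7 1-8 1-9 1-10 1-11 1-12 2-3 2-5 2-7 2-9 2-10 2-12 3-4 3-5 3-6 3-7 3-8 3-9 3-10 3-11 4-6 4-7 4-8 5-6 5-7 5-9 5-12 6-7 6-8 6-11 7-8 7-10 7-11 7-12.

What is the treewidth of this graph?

A width-4 tree decomposition is:
Bags: B1 = {1, 3, 6, 7, 8}  B2 = {1, 3, 5, 6, 7}  B3 = {1, 2, 3, 5, 7}  B4 = {3, 4, 6, 7, 8}  B5 = {1, 2, 5, 7, 12}  B6 = {1, 2, 3, 5, 9}  B7 = {1, 3, 6, 7, 11}  B8 = {1, 2, 3, 7, 10}
Tree: B1–B2, B2–B3, B1–B4, B3–B5, B3–B6, B2–B7, B3–B8
The largest bag has 5 vertices, giving width 4; this decomposition certifies tw(G) ≤ 4. Conversely, {1, 2, 3, 5, 9} is a clique of size 5, and the vertices of any clique must share a bag in every tree decomposition; so some bag has ≥ 5 vertices and tw(G) ≥ 4. Therefore the treewidth is 4.

4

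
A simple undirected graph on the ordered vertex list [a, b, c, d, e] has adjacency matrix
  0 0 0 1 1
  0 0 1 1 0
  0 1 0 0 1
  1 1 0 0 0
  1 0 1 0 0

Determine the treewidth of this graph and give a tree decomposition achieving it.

Each bag holds 3 vertices, so the decomposition has width 2, which upper-bounds the treewidth. Since d–b–c–e–a–d is a cycle in G, G is not acyclic. Forests are exactly the graphs of treewidth ≤ 1, so tw(G) ≥ 2. The upper and lower bounds meet at 2, so that is the treewidth.

Treewidth 2.
One such decomposition:
Bags: B1 = {b, c, d}  B2 = {c, d, e}  B3 = {a, d, e}
Tree: B1–B2, B2–B3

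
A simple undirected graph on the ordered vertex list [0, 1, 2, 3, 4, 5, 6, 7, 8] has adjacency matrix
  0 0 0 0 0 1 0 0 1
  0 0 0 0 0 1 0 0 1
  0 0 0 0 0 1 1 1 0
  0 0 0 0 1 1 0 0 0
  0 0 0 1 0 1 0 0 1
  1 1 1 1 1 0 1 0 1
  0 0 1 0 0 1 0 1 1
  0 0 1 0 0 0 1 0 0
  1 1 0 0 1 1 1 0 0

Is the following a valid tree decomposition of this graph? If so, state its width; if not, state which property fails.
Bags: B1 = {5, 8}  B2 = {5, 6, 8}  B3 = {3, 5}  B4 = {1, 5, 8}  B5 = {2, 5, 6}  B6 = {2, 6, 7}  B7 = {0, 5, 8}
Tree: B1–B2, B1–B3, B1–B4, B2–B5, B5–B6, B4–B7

No — vertex 4 appears in no bag.

A tree decomposition must satisfy three properties: every vertex lies in some bag; for every edge, both endpoints lie together in some bag; and for every vertex, the bags containing it form a connected subtree. Here vertex 4 appears in no bag, so the decomposition is invalid.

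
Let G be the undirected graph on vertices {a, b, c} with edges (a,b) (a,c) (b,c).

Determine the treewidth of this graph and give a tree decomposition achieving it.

Treewidth 2.
One such decomposition:
Bags: B1 = {a, b, c}
Tree: (single bag)

A single bag containing all 3 vertices is trivially a valid decomposition of width 2. On the other hand G contains the 3-clique {a, b, c}. A clique must lie in a single bag of any decomposition, so no decomposition can have width below 2. Combining the bounds, tw(G) = 2.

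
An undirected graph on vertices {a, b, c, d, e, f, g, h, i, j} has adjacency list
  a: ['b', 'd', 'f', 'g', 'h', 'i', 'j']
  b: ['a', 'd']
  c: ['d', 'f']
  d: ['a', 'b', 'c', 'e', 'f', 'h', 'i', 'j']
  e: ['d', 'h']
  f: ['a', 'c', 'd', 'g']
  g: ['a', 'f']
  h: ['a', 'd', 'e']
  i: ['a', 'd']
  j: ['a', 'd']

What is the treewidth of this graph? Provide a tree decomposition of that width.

The largest bag has 3 vertices, giving width 2; this decomposition certifies tw(G) ≤ 2. On the other hand G contains the 3-clique {d, e, h}. A clique must lie in a single bag of any decomposition, so no decomposition can have width below 2. Combining the bounds, tw(G) = 2.

Treewidth 2.
One such decomposition:
Bags: B1 = {a, d, h}  B2 = {a, d, j}  B3 = {d, e, h}  B4 = {a, d, i}  B5 = {a, d, f}  B6 = {c, d, f}  B7 = {a, f, g}  B8 = {a, b, d}
Tree: B1–B2, B1–B3, B2–B4, B1–B5, B5–B6, B5–B7, B5–B8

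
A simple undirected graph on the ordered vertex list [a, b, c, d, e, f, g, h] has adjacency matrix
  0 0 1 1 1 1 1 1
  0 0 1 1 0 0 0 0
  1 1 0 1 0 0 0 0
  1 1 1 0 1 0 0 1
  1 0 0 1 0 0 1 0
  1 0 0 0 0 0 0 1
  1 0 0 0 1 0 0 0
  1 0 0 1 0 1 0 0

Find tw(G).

2

A width-2 tree decomposition is:
Bags: B1 = {a, d, e}  B2 = {a, e, g}  B3 = {a, d, h}  B4 = {a, f, h}  B5 = {a, c, d}  B6 = {b, c, d}
Tree: B1–B2, B1–B3, B3–B4, B3–B5, B5–B6
The largest bag has 3 vertices, giving width 2; this decomposition certifies tw(G) ≤ 2. For the lower bound, the 3 vertices {a, d, e} are pairwise adjacent, and any tree decomposition puts a clique entirely inside one bag — forcing width ≥ 2. Combining the bounds, tw(G) = 2.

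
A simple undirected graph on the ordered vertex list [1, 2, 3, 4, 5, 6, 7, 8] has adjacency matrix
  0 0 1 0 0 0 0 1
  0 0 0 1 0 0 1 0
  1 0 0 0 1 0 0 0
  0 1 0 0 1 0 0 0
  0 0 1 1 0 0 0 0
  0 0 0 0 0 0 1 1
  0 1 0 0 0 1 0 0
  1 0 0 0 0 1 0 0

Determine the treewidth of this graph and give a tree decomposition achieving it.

Every bag has size at most 3, so the width is 3 − 1 = 2 and tw(G) ≤ 2. Since 2–4–5–3–1–8–6–7–2 is a cycle in G, G is not acyclic. Forests are exactly the graphs of treewidth ≤ 1, so tw(G) ≥ 2. The upper and lower bounds meet at 2, so that is the treewidth.

Treewidth 2.
One optimal decomposition is:
Bags: B1 = {2, 4, 5}  B2 = {2, 3, 5}  B3 = {1, 2, 3}  B4 = {1, 2, 8}  B5 = {2, 6, 8}  B6 = {2, 6, 7}
Tree: B1–B2, B2–B3, B3–B4, B4–B5, B5–B6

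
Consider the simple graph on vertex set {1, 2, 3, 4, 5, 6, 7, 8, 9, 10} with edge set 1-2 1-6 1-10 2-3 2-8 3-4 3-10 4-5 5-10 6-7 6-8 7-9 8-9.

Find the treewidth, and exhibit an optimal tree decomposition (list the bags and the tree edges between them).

Treewidth 2.
One such decomposition:
Bags: B1 = {6, 7, 9}  B2 = {6, 8, 9}  B3 = {1, 6, 8}  B4 = {1, 2, 8}  B5 = {1, 2, 10}  B6 = {2, 3, 10}  B7 = {3, 5, 10}  B8 = {3, 4, 5}
Tree: B1–B2, B2–B3, B3–B4, B4–B5, B5–B6, B6–B7, B7–B8

Every bag has size at most 3, so the width is 3 − 1 = 2 and tw(G) ≤ 2. For the lower bound, G contains the cycle 7–9–8–6–7, so G is not a forest; only forests have treewidth ≤ 1, hence tw(G) ≥ 2. Therefore the treewidth is 2.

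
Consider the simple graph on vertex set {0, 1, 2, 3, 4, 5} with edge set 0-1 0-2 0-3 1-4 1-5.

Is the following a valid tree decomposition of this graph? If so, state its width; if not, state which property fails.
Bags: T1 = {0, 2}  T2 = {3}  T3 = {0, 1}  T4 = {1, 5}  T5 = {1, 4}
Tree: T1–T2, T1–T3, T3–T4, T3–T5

No — edge (0,3) lies in no bag.

A tree decomposition must satisfy three properties: every vertex lies in some bag; for every edge, both endpoints lie together in some bag; and for every vertex, the bags containing it form a connected subtree. Here edge (0,3) lies in no bag, so the decomposition is invalid.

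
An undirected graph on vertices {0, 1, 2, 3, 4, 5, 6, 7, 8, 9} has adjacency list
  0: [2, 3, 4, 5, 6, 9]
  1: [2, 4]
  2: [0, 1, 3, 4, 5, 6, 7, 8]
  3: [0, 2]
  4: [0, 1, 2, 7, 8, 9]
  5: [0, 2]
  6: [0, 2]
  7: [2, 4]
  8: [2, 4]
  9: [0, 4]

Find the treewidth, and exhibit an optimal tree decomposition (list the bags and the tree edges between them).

Treewidth 2.
Bags: B1 = {2, 4, 7}  B2 = {0, 2, 4}  B3 = {0, 4, 9}  B4 = {0, 2, 3}  B5 = {2, 4, 8}  B6 = {0, 2, 5}  B7 = {0, 2, 6}  B8 = {1, 2, 4}
Tree: B1–B2, B2–B3, B2–B4, B1–B5, B2–B6, B4–B7, B1–B8

The largest bag has 3 vertices, giving width 2; this decomposition certifies tw(G) ≤ 2. For the lower bound, the 3 vertices {0, 4, 9} are pairwise adjacent, and any tree decomposition puts a clique entirely inside one bag — forcing width ≥ 2. Therefore the treewidth is 2.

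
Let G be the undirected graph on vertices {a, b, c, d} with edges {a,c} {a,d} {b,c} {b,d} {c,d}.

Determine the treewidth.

2

A width-2 tree decomposition is:
Bags: B1 = {a, c, d}  B2 = {b, c, d}
Tree: B1–B2
The largest bag has 3 vertices, giving width 2; this decomposition certifies tw(G) ≤ 2. For the lower bound, the 3 vertices {a, c, d} are pairwise adjacent, and any tree decomposition puts a clique entirely inside one bag — forcing width ≥ 2. Combining the bounds, tw(G) = 2.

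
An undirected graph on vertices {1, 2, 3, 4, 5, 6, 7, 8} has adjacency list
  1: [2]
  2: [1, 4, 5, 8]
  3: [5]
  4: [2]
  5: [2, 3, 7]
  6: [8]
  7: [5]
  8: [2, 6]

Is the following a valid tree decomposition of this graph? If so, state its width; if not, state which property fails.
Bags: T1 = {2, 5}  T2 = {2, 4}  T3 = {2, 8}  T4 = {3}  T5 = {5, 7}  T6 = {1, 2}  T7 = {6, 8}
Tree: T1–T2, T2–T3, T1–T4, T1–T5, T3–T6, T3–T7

A tree decomposition must satisfy three properties: every vertex lies in some bag; for every edge, both endpoints lie together in some bag; and for every vertex, the bags containing it form a connected subtree. Here edge (5,3) lies in no bag, so the decomposition is invalid.

No — edge (5,3) lies in no bag.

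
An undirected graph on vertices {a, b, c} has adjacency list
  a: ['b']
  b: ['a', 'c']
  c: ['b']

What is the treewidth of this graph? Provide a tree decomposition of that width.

Treewidth 1.
One such decomposition:
Bags: B1 = {a, b}  B2 = {b, c}
Tree: B1–B2

Every bag has size at most 2, so the width is 2 − 1 = 1 and tw(G) ≤ 1. G has an edge, so its treewidth is at least 1. Combining the bounds, tw(G) = 1.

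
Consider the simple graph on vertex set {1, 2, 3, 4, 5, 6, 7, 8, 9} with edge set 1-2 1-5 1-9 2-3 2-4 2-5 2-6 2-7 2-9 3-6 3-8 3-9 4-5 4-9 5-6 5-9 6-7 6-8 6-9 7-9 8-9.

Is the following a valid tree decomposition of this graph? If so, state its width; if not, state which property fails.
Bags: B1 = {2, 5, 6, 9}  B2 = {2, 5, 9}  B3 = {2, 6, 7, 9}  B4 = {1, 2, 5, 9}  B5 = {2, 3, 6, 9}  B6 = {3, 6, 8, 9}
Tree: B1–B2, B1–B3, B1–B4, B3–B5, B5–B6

No — vertex 4 appears in no bag.

A tree decomposition must satisfy three properties: every vertex lies in some bag; for every edge, both endpoints lie together in some bag; and for every vertex, the bags containing it form a connected subtree. Here vertex 4 appears in no bag, so the decomposition is invalid.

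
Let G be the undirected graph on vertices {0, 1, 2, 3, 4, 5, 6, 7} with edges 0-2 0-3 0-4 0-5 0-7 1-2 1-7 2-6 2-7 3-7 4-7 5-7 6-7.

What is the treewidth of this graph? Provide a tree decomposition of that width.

Treewidth 2.
One such decomposition:
Bags: B1 = {0, 4, 7}  B2 = {0, 3, 7}  B3 = {0, 2, 7}  B4 = {0, 5, 7}  B5 = {2, 6, 7}  B6 = {1, 2, 7}
Tree: B1–B2, B1–B3, B2–B4, B3–B5, B3–B6

The largest bag has 3 vertices, giving width 2; this decomposition certifies tw(G) ≤ 2. For the lower bound, the 3 vertices {0, 2, 7} are pairwise adjacent, and any tree decomposition puts a clique entirely inside one bag — forcing width ≥ 2. Therefore the treewidth is 2.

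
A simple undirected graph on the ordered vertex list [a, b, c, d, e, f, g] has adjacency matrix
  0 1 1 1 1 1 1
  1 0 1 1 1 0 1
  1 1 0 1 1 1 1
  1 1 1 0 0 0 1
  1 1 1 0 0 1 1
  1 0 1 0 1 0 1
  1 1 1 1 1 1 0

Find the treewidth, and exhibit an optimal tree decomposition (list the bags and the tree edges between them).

Each bag holds 5 vertices, so the decomposition has width 4, which upper-bounds the treewidth. For the lower bound, the 5 vertices {a, b, c, d, g} are pairwise adjacent, and any tree decomposition puts a clique entirely inside one bag — forcing width ≥ 4. Hence tw(G) = 4 exactly.

Treewidth 4.
One such decomposition:
Bags: B1 = {a, c, e, f, g}  B2 = {a, b, c, e, g}  B3 = {a, b, c, d, g}
Tree: B1–B2, B2–B3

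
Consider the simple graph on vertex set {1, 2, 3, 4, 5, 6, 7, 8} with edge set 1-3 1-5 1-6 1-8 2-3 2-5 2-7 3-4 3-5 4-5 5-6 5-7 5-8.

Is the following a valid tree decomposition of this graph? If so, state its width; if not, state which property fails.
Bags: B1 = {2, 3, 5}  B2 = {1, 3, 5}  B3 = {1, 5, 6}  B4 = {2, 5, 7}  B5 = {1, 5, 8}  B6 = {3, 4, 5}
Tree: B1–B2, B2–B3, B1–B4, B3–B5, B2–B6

Checking the three conditions: (i) the bags cover all of {1, 2, 3, 4, 5, 6, 7, 8}; (ii) for each edge, some bag contains both endpoints; (iii) the bags containing any fixed vertex form a subtree. All hold, so the decomposition is valid with width 3 − 1 = 2.

Yes; width 2.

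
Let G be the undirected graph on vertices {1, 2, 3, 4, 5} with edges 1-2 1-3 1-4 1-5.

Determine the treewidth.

A width-1 tree decomposition is:
Bags: B1 = {1, 2}  B2 = {1, 3}  B3 = {1, 5}  B4 = {1, 4}
Tree: B1–B2, B1–B3, B1–B4
Every bag has size at most 2, so the width is 2 − 1 = 1 and tw(G) ≤ 1. Since G has at least one edge (e.g. 1–2), it is not an edgeless graph, so tw(G) ≥ 1. Combining the bounds, tw(G) = 1.

1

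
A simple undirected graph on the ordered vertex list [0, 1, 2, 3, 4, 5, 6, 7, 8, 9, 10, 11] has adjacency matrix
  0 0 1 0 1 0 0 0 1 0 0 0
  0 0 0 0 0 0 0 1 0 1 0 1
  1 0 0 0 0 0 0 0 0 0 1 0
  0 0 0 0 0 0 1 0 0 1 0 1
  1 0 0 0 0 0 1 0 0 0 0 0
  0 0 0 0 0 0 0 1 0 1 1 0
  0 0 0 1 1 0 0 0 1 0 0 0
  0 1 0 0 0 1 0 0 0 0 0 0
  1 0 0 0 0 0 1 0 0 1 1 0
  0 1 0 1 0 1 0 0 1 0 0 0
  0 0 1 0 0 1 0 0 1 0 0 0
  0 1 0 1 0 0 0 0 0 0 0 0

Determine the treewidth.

3

A width-3 tree decomposition is:
Bags: B1 = {0, 2, 4, 6}  B2 = {0, 2, 6, 8}  B3 = {2, 6, 8, 10}  B4 = {3, 6, 8, 10}  B5 = {3, 8, 9, 10}  B6 = {3, 5, 9, 10}  B7 = {3, 5, 9, 11}  B8 = {1, 5, 9, 11}  B9 = {1, 5, 7, 11}
Tree: B1–B2, B2–B3, B3–B4, B4–B5, B5–B6, B6–B7, B7–B8, B8–B9
The largest bag has 4 vertices, giving width 3; this decomposition certifies tw(G) ≤ 3. For the lower bound: the 4 vertex sets {0,2,4}, {6}, {8}, {3,5,9,10} are disjoint, each induces a connected subgraph, and every pair is joined by at least one edge of G. Contracting each set to a single vertex therefore yields K_{4} as a minor, and since treewidth is minor-monotone, tw(G) ≥ tw(K_{4}) = 3. Hence tw(G) = 3 exactly.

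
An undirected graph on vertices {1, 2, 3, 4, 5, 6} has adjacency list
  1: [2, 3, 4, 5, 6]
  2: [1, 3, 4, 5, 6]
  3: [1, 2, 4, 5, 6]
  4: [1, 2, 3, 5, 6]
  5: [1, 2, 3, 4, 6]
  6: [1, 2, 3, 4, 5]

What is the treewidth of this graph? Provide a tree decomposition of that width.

With just one bag of size 6, the width is 6 − 1 = 5, so tw(G) ≤ 5. On the other hand G contains the 6-clique {1, 2, 3, 4, 5, 6}. A clique must lie in a single bag of any decomposition, so no decomposition can have width below 5. Hence tw(G) = 5 exactly.

Treewidth 5.
One optimal decomposition is:
Bags: B1 = {1, 2, 3, 4, 5, 6}
Tree: (single bag)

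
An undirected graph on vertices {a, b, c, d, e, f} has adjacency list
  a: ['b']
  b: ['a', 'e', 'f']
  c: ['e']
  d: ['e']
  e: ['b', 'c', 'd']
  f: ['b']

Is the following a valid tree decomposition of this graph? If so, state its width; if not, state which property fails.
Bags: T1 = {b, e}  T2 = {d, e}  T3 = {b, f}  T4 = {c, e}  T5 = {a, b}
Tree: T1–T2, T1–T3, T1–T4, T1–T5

Yes; width 1.

Every vertex of G appears in some bag (union = {a, b, c, d, e, f}); every edge is covered by a bag; and for each vertex v the set of bags containing v is connected in the bag tree. The decomposition is therefore valid. The largest bag has 2 vertices, so the width is 1.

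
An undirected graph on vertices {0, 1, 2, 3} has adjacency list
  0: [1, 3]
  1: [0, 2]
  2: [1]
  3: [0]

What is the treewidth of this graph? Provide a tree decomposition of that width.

Treewidth 1.
One optimal decomposition is:
Bags: B1 = {0, 3}  B2 = {0, 1}  B3 = {1, 2}
Tree: B1–B2, B2–B3

Each bag holds 2 vertices, so the decomposition has width 1, which upper-bounds the treewidth. Since G has at least one edge (e.g. 3–0), it is not an edgeless graph, so tw(G) ≥ 1. Combining the bounds, tw(G) = 1.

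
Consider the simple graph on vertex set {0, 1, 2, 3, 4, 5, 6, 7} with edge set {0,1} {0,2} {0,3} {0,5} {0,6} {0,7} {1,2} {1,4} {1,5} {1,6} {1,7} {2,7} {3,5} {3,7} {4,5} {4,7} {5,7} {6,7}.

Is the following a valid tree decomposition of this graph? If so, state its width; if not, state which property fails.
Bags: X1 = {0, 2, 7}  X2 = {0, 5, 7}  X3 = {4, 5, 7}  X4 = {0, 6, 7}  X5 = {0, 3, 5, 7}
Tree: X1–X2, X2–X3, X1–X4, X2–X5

A tree decomposition must satisfy three properties: every vertex lies in some bag; for every edge, both endpoints lie together in some bag; and for every vertex, the bags containing it form a connected subtree. Here vertex 1 appears in no bag, so the decomposition is invalid.

No — vertex 1 appears in no bag.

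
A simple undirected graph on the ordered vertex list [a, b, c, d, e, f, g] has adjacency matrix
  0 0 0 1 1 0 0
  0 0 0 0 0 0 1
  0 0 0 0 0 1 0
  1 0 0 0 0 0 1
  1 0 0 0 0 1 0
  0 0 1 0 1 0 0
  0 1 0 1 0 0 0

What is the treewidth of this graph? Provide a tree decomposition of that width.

Each bag holds 2 vertices, so the decomposition has width 1, which upper-bounds the treewidth. Any graph with an edge has treewidth ≥ 1, and G has the edge c–f. Therefore the treewidth is 1.

Treewidth 1.
Bags: B1 = {c, f}  B2 = {e, f}  B3 = {a, e}  B4 = {a, d}  B5 = {d, g}  B6 = {b, g}
Tree: B1–B2, B2–B3, B3–B4, B4–B5, B5–B6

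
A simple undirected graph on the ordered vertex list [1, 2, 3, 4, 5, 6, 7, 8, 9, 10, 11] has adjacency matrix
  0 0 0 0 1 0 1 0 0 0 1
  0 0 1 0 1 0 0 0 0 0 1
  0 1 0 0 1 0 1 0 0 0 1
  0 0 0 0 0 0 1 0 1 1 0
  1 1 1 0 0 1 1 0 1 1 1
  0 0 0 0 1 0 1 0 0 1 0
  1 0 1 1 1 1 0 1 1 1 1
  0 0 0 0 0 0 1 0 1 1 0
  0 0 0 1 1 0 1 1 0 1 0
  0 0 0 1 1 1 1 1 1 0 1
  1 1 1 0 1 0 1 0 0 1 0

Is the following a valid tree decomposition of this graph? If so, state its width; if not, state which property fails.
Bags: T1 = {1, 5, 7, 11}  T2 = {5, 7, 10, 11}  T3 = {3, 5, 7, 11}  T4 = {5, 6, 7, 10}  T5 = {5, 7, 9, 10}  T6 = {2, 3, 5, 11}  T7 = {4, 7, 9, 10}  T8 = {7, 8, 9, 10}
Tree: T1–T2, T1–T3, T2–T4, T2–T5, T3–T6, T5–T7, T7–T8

Yes; width 3.

Vertex coverage: the bags together contain {1, 2, 3, 4, 5, 6, 7, 8, 9, 10, 11}, the full vertex set. Edge coverage: each edge of G has both endpoints in at least one bag. Running intersection: for every vertex, the bags containing it form a connected subtree. All three properties hold, so this is a valid tree decomposition of width max|bag| − 1 = 3, and hence tw(G) ≤ 3.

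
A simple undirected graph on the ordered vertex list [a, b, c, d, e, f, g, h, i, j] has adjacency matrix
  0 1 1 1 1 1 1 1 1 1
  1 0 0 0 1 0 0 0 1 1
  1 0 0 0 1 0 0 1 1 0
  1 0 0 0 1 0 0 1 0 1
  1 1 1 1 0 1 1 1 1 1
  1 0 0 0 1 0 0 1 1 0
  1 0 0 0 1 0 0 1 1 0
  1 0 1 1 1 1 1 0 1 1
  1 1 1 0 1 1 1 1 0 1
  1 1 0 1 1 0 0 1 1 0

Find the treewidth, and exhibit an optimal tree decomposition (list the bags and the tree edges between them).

Each bag holds 5 vertices, so the decomposition has width 4, which upper-bounds the treewidth. For the lower bound, the 5 vertices {a, d, e, h, j} are pairwise adjacent, and any tree decomposition puts a clique entirely inside one bag — forcing width ≥ 4. Therefore the treewidth is 4.

Treewidth 4.
One such decomposition:
Bags: B1 = {a, e, h, i, j}  B2 = {a, d, e, h, j}  B3 = {a, b, e, i, j}  B4 = {a, e, g, h, i}  B5 = {a, c, e, h, i}  B6 = {a, e, f, h, i}
Tree: B1–B2, B1–B3, B1–B4, B1–B5, B1–B6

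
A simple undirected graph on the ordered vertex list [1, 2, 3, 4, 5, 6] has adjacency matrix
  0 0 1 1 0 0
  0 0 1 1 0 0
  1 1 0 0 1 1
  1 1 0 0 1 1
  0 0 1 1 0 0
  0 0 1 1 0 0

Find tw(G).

A width-2 tree decomposition is:
Bags: B1 = {3, 4, 6}  B2 = {1, 3, 4}  B3 = {2, 3, 4}  B4 = {3, 4, 5}
Tree: B1–B2, B2–B3, B3–B4
Each bag holds 3 vertices, so the decomposition has width 2, which upper-bounds the treewidth. For the lower bound, G contains the cycle 6–4–1–3–6, so G is not a forest; only forests have treewidth ≤ 1, hence tw(G) ≥ 2. The upper and lower bounds meet at 2, so that is the treewidth.

2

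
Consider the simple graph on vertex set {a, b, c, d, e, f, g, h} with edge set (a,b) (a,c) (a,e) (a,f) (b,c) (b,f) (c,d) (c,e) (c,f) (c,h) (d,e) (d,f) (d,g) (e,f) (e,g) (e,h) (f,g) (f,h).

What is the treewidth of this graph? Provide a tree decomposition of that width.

Treewidth 3.
Bags: B1 = {c, d, e, f}  B2 = {d, e, f, g}  B3 = {a, c, e, f}  B4 = {a, b, c, f}  B5 = {c, e, f, h}
Tree: B1–B2, B1–B3, B3–B4, B1–B5

Every bag has size at most 4, so the width is 4 − 1 = 3 and tw(G) ≤ 3. Conversely, {d, e, f, g} is a clique of size 4, and the vertices of any clique must share a bag in every tree decomposition; so some bag has ≥ 4 vertices and tw(G) ≥ 3. Therefore the treewidth is 3.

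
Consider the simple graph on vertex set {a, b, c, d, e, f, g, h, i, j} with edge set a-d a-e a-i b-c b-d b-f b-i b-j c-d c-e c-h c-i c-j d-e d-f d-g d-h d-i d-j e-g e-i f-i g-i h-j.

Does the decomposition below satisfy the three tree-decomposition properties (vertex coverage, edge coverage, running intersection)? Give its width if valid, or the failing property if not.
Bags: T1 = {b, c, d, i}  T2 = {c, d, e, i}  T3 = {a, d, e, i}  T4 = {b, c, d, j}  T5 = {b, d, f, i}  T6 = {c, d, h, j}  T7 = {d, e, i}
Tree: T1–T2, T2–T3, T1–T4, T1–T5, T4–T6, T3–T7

A tree decomposition must satisfy three properties: every vertex lies in some bag; for every edge, both endpoints lie together in some bag; and for every vertex, the bags containing it form a connected subtree. Here vertex g appears in no bag, so the decomposition is invalid.

No — vertex g appears in no bag.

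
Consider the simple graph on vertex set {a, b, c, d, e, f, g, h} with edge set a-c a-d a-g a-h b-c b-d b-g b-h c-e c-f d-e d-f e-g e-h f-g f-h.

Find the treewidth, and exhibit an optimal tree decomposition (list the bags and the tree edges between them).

Treewidth 4.
One such decomposition:
Bags: B1 = {c, d, f, g, h}  B2 = {c, d, e, g, h}  B3 = {b, c, d, g, h}  B4 = {a, c, d, g, h}
Tree: B1–B2, B2–B3, B3–B4

Every bag has size at most 5, so the width is 5 − 1 = 4 and tw(G) ≤ 4. For the lower bound: the 5 vertex sets {d,f}, {e,g}, {b,c}, {h}, {a} are disjoint, each induces a connected subgraph, and every pair is joined by at least one edge of G. Contracting each set to a single vertex therefore yields K_{5} as a minor, and since treewidth is minor-monotone, tw(G) ≥ tw(K_{5}) = 4. Therefore the treewidth is 4.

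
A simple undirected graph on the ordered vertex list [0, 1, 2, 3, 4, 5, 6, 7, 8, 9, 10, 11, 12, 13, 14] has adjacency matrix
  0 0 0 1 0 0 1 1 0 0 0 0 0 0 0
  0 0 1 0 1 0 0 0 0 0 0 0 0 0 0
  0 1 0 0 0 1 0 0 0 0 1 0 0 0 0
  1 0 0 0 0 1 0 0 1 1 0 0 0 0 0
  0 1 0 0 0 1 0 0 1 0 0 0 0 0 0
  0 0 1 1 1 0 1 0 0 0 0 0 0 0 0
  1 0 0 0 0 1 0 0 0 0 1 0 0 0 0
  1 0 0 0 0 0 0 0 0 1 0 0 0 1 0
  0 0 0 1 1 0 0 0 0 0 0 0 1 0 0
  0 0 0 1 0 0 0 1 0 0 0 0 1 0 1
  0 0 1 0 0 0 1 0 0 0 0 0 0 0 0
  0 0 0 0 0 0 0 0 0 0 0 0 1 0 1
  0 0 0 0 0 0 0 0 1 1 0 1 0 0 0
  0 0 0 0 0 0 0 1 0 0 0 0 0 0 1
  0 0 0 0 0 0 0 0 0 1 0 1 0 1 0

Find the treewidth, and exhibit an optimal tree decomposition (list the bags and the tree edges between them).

Treewidth 3.
One optimal decomposition is:
Bags: B1 = {1, 2, 6, 10}  B2 = {1, 2, 5, 6}  B3 = {1, 4, 5, 6}  B4 = {0, 4, 5, 6}  B5 = {0, 3, 4, 5}  B6 = {0, 3, 4, 8}  B7 = {0, 3, 7, 8}  B8 = {3, 7, 8, 9}  B9 = {7, 8, 9, 12}  B10 = {7, 9, 12, 13}  B11 = {9, 12, 13, 14}  B12 = {11, 12, 13, 14}
Tree: B1–B2, B2–B3, B3–B4, B4–B5, B5–B6, B6–B7, B7–B8, B8–B9, B9–B10, B10–B11, B11–B12

Each bag holds 4 vertices, so the decomposition has width 3, which upper-bounds the treewidth. For the lower bound: the 4 vertex sets {1,2,10}, {6}, {5}, {0,3,4,8} are disjoint, each induces a connected subgraph, and every pair is joined by at least one edge of G. Contracting each set to a single vertex therefore yields K_{4} as a minor, and since treewidth is minor-monotone, tw(G) ≥ tw(K_{4}) = 3. Hence tw(G) = 3 exactly.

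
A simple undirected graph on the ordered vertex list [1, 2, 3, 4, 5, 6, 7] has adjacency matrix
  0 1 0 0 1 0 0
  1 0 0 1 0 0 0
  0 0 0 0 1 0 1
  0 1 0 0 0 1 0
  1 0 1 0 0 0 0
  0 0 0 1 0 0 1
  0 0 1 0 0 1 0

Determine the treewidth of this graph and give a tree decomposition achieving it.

Each bag holds 3 vertices, so the decomposition has width 2, which upper-bounds the treewidth. For the lower bound, G contains the cycle 6–4–2–1–5–3–7–6, so G is not a forest; only forests have treewidth ≤ 1, hence tw(G) ≥ 2. Combining the bounds, tw(G) = 2.

Treewidth 2.
Bags: B1 = {2, 4, 6}  B2 = {1, 2, 6}  B3 = {1, 5, 6}  B4 = {3, 5, 6}  B5 = {3, 6, 7}
Tree: B1–B2, B2–B3, B3–B4, B4–B5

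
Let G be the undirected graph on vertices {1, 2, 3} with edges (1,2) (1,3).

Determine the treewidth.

1

A width-1 tree decomposition is:
Bags: B1 = {1, 2}  B2 = {1, 3}
Tree: B1–B2
Each bag holds 2 vertices, so the decomposition has width 1, which upper-bounds the treewidth. G has an edge, so its treewidth is at least 1. Combining the bounds, tw(G) = 1.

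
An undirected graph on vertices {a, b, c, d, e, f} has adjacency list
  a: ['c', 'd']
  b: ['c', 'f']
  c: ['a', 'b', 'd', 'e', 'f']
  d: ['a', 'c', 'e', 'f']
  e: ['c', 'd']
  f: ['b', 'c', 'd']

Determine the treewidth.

A width-2 tree decomposition is:
Bags: B1 = {c, d, f}  B2 = {c, d, e}  B3 = {a, c, d}  B4 = {b, c, f}
Tree: B1–B2, B1–B3, B1–B4
The largest bag has 3 vertices, giving width 2; this decomposition certifies tw(G) ≤ 2. For the lower bound, the 3 vertices {c, d, e} are pairwise adjacent, and any tree decomposition puts a clique entirely inside one bag — forcing width ≥ 2. Combining the bounds, tw(G) = 2.

2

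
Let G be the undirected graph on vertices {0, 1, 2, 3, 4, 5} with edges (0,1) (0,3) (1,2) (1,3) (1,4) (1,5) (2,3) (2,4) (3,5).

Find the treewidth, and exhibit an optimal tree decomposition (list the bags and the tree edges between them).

Each bag holds 3 vertices, so the decomposition has width 2, which upper-bounds the treewidth. On the other hand G contains the 3-clique {0, 1, 3}. A clique must lie in a single bag of any decomposition, so no decomposition can have width below 2. Combining the bounds, tw(G) = 2.

Treewidth 2.
One such decomposition:
Bags: B1 = {1, 2, 4}  B2 = {1, 2, 3}  B3 = {1, 3, 5}  B4 = {0, 1, 3}
Tree: B1–B2, B2–B3, B2–B4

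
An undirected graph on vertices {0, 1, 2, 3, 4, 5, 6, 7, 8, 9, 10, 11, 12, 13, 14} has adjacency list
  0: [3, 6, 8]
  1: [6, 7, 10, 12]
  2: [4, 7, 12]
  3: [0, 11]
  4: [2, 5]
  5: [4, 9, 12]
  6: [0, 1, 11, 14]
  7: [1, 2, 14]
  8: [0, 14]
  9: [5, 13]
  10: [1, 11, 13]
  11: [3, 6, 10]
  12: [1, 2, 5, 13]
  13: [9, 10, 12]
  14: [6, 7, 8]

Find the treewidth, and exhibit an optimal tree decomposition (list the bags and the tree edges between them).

The largest bag has 4 vertices, giving width 3; this decomposition certifies tw(G) ≤ 3. For the lower bound: the 4 vertex sets {0,3,8}, {11}, {6}, {1,7,10,14} are disjoint, each induces a connected subgraph, and every pair is joined by at least one edge of G. Contracting each set to a single vertex therefore yields K_{4} as a minor, and since treewidth is minor-monotone, tw(G) ≥ tw(K_{4}) = 3. Hence tw(G) = 3 exactly.

Treewidth 3.
Bags: B1 = {0, 3, 8, 11}  B2 = {0, 6, 8, 11}  B3 = {6, 8, 11, 14}  B4 = {6, 10, 11, 14}  B5 = {1, 6, 10, 14}  B6 = {1, 7, 10, 14}  B7 = {1, 7, 10, 13}  B8 = {1, 7, 12, 13}  B9 = {2, 7, 12, 13}  B10 = {2, 9, 12, 13}  B11 = {2, 5, 9, 12}  B12 = {2, 4, 5, 9}
Tree: B1–B2, B2–B3, B3–B4, B4–B5, B5–B6, B6–B7, B7–B8, B8–B9, B9–B10, B10–B11, B11–B12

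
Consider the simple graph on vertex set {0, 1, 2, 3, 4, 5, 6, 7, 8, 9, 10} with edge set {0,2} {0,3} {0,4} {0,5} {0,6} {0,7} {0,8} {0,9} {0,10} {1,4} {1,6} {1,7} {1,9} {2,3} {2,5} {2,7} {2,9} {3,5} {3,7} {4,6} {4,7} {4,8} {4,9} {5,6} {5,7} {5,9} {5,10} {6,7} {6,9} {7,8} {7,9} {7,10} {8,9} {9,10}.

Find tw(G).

A width-4 tree decomposition is:
Bags: B1 = {0, 5, 7, 9, 10}  B2 = {0, 5, 6, 7, 9}  B3 = {0, 4, 6, 7, 9}  B4 = {0, 4, 7, 8, 9}  B5 = {0, 2, 5, 7, 9}  B6 = {1, 4, 6, 7, 9}  B7 = {0, 2, 3, 5, 7}
Tree: B1–B2, B2–B3, B3–B4, B2–B5, B3–B6, B5–B7
Each bag holds 5 vertices, so the decomposition has width 4, which upper-bounds the treewidth. On the other hand G contains the 5-clique {0, 4, 7, 8, 9}. A clique must lie in a single bag of any decomposition, so no decomposition can have width below 4. Therefore the treewidth is 4.

4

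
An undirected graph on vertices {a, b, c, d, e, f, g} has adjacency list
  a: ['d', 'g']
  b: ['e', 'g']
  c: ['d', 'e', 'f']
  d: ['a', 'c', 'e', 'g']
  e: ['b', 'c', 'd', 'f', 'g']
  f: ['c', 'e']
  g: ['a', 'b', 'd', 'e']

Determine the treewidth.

2

A width-2 tree decomposition is:
Bags: B1 = {d, e, g}  B2 = {c, d, e}  B3 = {b, e, g}  B4 = {a, d, g}  B5 = {c, e, f}
Tree: B1–B2, B1–B3, B1–B4, B2–B5
The largest bag has 3 vertices, giving width 2; this decomposition certifies tw(G) ≤ 2. On the other hand G contains the 3-clique {d, e, g}. A clique must lie in a single bag of any decomposition, so no decomposition can have width below 2. The upper and lower bounds meet at 2, so that is the treewidth.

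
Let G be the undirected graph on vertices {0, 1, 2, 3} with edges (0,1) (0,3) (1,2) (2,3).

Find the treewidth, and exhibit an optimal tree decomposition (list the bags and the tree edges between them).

Every bag has size at most 3, so the width is 3 − 1 = 2 and tw(G) ≤ 2. For the lower bound, G contains the cycle 0–3–2–1–0, so G is not a forest; only forests have treewidth ≤ 1, hence tw(G) ≥ 2. The upper and lower bounds meet at 2, so that is the treewidth.

Treewidth 2.
One such decomposition:
Bags: B1 = {0, 2, 3}  B2 = {0, 1, 2}
Tree: B1–B2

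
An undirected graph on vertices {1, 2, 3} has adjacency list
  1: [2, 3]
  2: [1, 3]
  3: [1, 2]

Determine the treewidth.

A width-2 tree decomposition is:
Bags: B1 = {1, 2, 3}
Tree: (single bag)
A single bag containing all 3 vertices is trivially a valid decomposition of width 2. Conversely, {1, 2, 3} is a clique of size 3, and the vertices of any clique must share a bag in every tree decomposition; so some bag has ≥ 3 vertices and tw(G) ≥ 2. The upper and lower bounds meet at 2, so that is the treewidth.

2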